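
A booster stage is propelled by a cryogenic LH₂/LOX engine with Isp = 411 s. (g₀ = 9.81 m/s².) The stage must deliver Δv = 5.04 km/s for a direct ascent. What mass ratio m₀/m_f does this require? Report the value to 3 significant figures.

mass ratio ≈ 3.49

v_e = Isp · g₀ = 411 × 9.81 = 4031.9 m/s.
From the ideal rocket equation, m₀/m_f = exp(Δv / v_e) = exp(5040 / 4031.9) = exp(1.2500) = 3.4904.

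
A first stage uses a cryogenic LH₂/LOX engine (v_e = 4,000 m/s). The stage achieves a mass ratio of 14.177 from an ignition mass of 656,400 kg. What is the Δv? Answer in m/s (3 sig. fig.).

Δv ≈ 10600 m/s

Δv = v_e · ln(14.177) = 4000.0 × 2.6516 ≈ 10606.5 m/s.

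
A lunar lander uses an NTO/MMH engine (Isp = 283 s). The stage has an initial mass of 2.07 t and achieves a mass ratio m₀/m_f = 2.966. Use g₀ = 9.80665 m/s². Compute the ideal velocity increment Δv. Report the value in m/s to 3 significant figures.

v_e = Isp · g₀ = 283 × 9.80665 = 2775.3 m/s.
Rocket equation: Δv = v_e · ln(2.966) = 2775.3 × 1.0872 ≈ 3017.3 m/s.

Δv ≈ 3020 m/s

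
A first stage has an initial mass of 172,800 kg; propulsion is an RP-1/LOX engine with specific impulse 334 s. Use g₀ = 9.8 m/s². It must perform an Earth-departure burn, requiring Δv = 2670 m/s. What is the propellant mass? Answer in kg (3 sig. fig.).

propellant mass ≈ 96400 kg

v_e = Isp · g₀ = 334 × 9.8 = 3273.2 m/s.
By the Tsiolkovsky rocket equation, m₀/m_f = exp(Δv / v_e) = exp(2670 / 3273.2) = exp(0.8157) = 2.2608.
m_f = 172,800 / 2.2608 = 76,433.1 kg, so propellant = m₀ − m_f = 172,800 − 76,433.1 = 96,366.9 kg.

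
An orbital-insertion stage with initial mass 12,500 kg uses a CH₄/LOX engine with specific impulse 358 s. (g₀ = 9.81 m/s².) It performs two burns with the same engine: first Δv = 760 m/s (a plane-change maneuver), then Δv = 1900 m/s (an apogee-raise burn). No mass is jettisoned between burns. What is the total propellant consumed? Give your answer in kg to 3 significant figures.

total propellant consumed ≈ 6640 kg

v_e = Isp · g₀ = 358 × 9.81 = 3512.0 m/s.
After the first burn: m = 12500 × exp(−760/3512.0) = 12500 × 0.80541 = 10,067.6 kg.
After the second burn: m = 10,067.6 × exp(−1900/3512.0) = 10,067.6 × 0.58216 = 5,860.95 kg.
Total propellant = m₀ − m_final = 12500 − 5,860.95 = 6,639.05 kg.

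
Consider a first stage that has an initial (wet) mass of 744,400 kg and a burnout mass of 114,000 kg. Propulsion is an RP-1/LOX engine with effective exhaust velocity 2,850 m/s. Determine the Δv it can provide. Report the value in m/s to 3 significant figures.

Δv = v_e · ln(m₀/m_f) = 2850.0 × ln(6.53) = 2850.0 × 1.8764 ≈ 5347.7 m/s.

Δv ≈ 5350 m/s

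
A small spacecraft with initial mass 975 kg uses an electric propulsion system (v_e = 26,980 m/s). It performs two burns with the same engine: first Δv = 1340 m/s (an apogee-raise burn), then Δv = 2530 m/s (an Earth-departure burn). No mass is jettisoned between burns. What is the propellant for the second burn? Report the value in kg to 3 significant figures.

After the first burn: m = 975 × exp(−1340/26980.0) = 975 × 0.95155 = 927.761 kg.
After the second burn: m = 927.761 × exp(−2530/26980.0) = 927.761 × 0.91049 = 844.717 kg.
Second-burn propellant = 927.761 − 844.717 = 83.044 kg.

propellant for the second burn ≈ 83.0 kg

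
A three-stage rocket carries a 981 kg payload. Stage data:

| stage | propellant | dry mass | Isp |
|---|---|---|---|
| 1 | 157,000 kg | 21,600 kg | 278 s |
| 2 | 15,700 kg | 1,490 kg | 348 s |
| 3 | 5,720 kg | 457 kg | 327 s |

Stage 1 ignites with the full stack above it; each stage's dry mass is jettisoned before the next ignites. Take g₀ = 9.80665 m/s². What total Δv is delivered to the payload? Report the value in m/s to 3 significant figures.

Δv ≈ 12700 m/s

Ignition mass of stage 1 = 157,000+21,600 + 15,700+1,490 + 5,720+457 + 981 = 202,948 kg.
Stage 1: m₀ = 202,948 kg, m_f = 202,948 − 157,000 = 45,948 kg; Δv = 278×9.80665×ln(4.417) = 2726.2×1.4854 ≈ 4050 m/s.
Stage 2: m₀ = 24,348 kg, m_f = 24,348 − 15,700 = 8,648 kg; Δv = 348×9.80665×ln(2.815) = 3412.7×1.0351 ≈ 3533 m/s.
Stage 3: m₀ = 7,158 kg, m_f = 7,158 − 5,720 = 1,438 kg; Δv = 327×9.80665×ln(4.978) = 3206.8×1.6050 ≈ 5147 m/s.
Total Δv = 4050 + 3533 + 5147 = 12730 m/s.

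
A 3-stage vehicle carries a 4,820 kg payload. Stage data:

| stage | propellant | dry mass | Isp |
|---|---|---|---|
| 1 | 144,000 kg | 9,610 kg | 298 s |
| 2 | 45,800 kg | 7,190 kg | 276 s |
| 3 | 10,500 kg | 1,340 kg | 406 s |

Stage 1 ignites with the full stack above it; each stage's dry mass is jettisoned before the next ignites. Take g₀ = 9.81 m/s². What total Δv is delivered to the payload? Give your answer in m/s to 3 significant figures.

Δv ≈ 9890 m/s

Ignition mass of stage 1 = 144,000+9,610 + 45,800+7,190 + 10,500+1,340 + 4,820 = 223,260 kg.
Stage 1: m₀ = 223,260 kg, m_f = 223,260 − 144,000 = 79,260 kg; Δv = 298×9.81×ln(2.817) = 2923.4×1.0356 ≈ 3027 m/s.
Stage 2: m₀ = 69,650 kg, m_f = 69,650 − 45,800 = 23,850 kg; Δv = 276×9.81×ln(2.92) = 2707.6×1.0717 ≈ 2902 m/s.
Stage 3: m₀ = 16,660 kg, m_f = 16,660 − 10,500 = 6,160 kg; Δv = 406×9.81×ln(2.705) = 3982.9×0.9949 ≈ 3963 m/s.
Total Δv = 3027 + 2902 + 3963 = 9892 m/s.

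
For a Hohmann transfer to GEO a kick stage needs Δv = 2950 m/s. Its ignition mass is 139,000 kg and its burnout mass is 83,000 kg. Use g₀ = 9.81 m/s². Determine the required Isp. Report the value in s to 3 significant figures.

Isp ≈ 583 s

ln(m₀/m_f) = ln(139000/83000) = ln(1.675) = 0.5156.
v_e = Δv / ln(m₀/m_f) = 2950 / 0.5156 = 5721.1 m/s.
Isp = v_e / g₀ = 5721.1 / 9.81 = 583.2 s.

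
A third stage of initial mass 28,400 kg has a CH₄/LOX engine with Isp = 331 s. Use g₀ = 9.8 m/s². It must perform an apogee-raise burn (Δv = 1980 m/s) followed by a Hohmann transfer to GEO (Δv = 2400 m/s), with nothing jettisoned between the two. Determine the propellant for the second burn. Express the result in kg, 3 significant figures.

v_e = Isp · g₀ = 331 × 9.8 = 3243.8 m/s.
After the first burn: m = 28400 × exp(−1980/3243.8) = 28400 × 0.54314 = 15,425.2 kg.
After the second burn: m = 15,425.2 × exp(−2400/3243.8) = 15,425.2 × 0.47717 = 7,360.44 kg.
Second-burn propellant = 15,425.2 − 7,360.44 = 8,064.76 kg.

propellant for the second burn ≈ 8060 kg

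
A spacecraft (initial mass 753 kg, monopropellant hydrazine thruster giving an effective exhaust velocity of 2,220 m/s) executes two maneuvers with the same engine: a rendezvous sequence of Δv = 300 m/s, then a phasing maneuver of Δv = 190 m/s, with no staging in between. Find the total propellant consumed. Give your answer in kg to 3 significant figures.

After the first burn: m = 753 × exp(−300/2220.0) = 753 × 0.87360 = 657.821 kg.
After the second burn: m = 657.821 × exp(−190/2220.0) = 657.821 × 0.91797 = 603.86 kg.
Total propellant = m₀ − m_final = 753 − 603.86 = 149.14 kg.

total propellant consumed ≈ 149 kg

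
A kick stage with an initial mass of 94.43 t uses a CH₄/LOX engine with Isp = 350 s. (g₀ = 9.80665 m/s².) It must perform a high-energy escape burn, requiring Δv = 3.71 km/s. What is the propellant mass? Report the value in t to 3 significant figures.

propellant mass ≈ 62.4 t

v_e = Isp · g₀ = 350 × 9.80665 = 3432.3 m/s.
Rocket equation: m₀/m_f = exp(Δv / v_e) = exp(3710 / 3432.3) = exp(1.0809) = 2.9473.
m_f = 94.43 / 2.9473 = 32.0395 t, so propellant = m₀ − m_f = 94.43 − 32.0395 = 62.3905 t.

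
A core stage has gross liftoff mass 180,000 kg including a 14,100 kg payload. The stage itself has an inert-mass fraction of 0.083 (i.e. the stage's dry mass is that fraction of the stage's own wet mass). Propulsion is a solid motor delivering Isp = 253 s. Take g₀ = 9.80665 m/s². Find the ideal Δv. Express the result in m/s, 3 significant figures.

Stage wet mass = m₀ − payload = 180,000 − 14,100 = 165,900 kg.
Stage dry mass = ε × stage wet mass = 0.083 × 165,900 = 13,769.7 kg.
Burnout mass m_f = stage dry + payload = 13,769.7 + 14,100 = 27,869.7 kg.
v_e = Isp · g₀ = 253 × 9.80665 = 2481.1 m/s.
From the ideal rocket equation, Δv = v_e · ln(180,000/27,869.7) = 2481.1 × ln(6.459) = 2481.1 × 1.8654 ≈ 4628 m/s.

Δv ≈ 4630 m/s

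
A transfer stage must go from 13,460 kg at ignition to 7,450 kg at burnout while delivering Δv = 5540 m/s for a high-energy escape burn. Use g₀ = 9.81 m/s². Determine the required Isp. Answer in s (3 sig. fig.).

Isp ≈ 955 s

ln(m₀/m_f) = ln(13460/7450) = ln(1.807) = 0.5915.
Using Δv = v_e ln(m₀/m_f): v_e = Δv / ln(m₀/m_f) = 5540 / 0.5915 = 9365.9 m/s.
Isp = v_e / g₀ = 9365.9 / 9.81 = 954.7 s.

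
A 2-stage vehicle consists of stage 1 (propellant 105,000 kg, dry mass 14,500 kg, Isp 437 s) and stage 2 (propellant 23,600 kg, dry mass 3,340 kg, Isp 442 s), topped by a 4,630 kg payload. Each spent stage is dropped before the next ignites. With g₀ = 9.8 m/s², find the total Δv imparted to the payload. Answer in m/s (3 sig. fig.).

Ignition mass of stage 1 = 105,000+14,500 + 23,600+3,340 + 4,630 = 151,070 kg.
Stage 1: m₀ = 151,070 kg, m_f = 151,070 − 105,000 = 46,070 kg; Δv = 437×9.8×ln(3.279) = 4282.6×1.1876 ≈ 5086 m/s.
Stage 2: m₀ = 31,570 kg, m_f = 31,570 − 23,600 = 7,970 kg; Δv = 442×9.8×ln(3.961) = 4331.6×1.3765 ≈ 5963 m/s.
Total Δv = 5086 + 5963 = 11049 m/s.

Δv ≈ 11000 m/s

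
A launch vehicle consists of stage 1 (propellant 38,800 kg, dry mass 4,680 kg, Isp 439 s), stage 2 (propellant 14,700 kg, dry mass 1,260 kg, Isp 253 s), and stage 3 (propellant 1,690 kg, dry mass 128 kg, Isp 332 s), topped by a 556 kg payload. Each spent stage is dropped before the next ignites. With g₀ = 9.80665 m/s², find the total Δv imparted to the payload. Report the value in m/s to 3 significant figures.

Ignition mass of stage 1 = 38,800+4,680 + 14,700+1,260 + 1,690+128 + 556 = 61,814 kg.
Stage 1: m₀ = 61,814 kg, m_f = 61,814 − 38,800 = 23,014 kg; Δv = 439×9.80665×ln(2.686) = 4305.1×0.9880 ≈ 4254 m/s.
Stage 2: m₀ = 18,334 kg, m_f = 18,334 − 14,700 = 3,634 kg; Δv = 253×9.80665×ln(5.045) = 2481.1×1.6184 ≈ 4015 m/s.
Stage 3: m₀ = 2,374 kg, m_f = 2,374 − 1,690 = 684 kg; Δv = 332×9.80665×ln(3.471) = 3255.8×1.2444 ≈ 4051 m/s.
Total Δv = 4254 + 4015 + 4051 = 12320 m/s.

Δv ≈ 12300 m/s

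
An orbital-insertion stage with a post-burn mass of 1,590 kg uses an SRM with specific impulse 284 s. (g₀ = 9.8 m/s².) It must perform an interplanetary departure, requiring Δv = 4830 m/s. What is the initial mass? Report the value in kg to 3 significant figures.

v_e = Isp · g₀ = 284 × 9.8 = 2783.2 m/s.
Rocket equation: m₀/m_f = exp(Δv / v_e) = exp(4830 / 2783.2) = exp(1.7354) = 5.6713.
m₀ = m_f × 5.6713 = 1,590 × 5.6713 = 9,017.37 kg.

initial mass ≈ 9020 kg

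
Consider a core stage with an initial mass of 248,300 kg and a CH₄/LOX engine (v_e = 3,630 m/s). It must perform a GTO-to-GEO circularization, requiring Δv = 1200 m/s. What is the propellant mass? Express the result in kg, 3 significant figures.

propellant mass ≈ 69900 kg

m₀/m_f = exp(Δv / v_e) = exp(1200 / 3630.0) = exp(0.3306) = 1.3918.
m_f = 248,300 / 1.3918 = 178,402 kg, so propellant = m₀ − m_f = 248,300 − 178,402 = 69,898 kg.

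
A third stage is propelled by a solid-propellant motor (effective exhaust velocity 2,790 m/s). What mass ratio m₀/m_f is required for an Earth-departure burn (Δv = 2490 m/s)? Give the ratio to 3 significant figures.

m₀/m_f = exp(Δv / v_e) = exp(2490 / 2790.0) = exp(0.8925) = 2.4412.

mass ratio ≈ 2.44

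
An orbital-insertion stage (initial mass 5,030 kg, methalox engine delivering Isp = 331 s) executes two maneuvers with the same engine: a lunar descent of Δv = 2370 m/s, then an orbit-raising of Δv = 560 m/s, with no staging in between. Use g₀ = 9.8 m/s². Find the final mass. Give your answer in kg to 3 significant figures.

final mass ≈ 2040 kg

v_e = Isp · g₀ = 331 × 9.8 = 3243.8 m/s.
After the first burn: m = 5030 × exp(−2370/3243.8) = 5030 × 0.48161 = 2,422.5 kg.
After the second burn: m = 2,422.5 × exp(−560/3243.8) = 2,422.5 × 0.84144 = 2,038.39 kg.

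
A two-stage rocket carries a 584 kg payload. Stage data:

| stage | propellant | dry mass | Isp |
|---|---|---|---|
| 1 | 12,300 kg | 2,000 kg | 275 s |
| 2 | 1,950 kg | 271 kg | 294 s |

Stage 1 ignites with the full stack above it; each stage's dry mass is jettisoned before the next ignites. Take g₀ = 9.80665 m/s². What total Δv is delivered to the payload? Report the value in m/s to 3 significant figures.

Δv ≈ 6850 m/s

Ignition mass of stage 1 = 12,300+2,000 + 1,950+271 + 584 = 17,105 kg.
Stage 1: m₀ = 17,105 kg, m_f = 17,105 − 12,300 = 4,805 kg; Δv = 275×9.80665×ln(3.56) = 2696.8×1.2697 ≈ 3424 m/s.
Stage 2: m₀ = 2,805 kg, m_f = 2,805 − 1,950 = 855 kg; Δv = 294×9.80665×ln(3.281) = 2883.2×1.1881 ≈ 3425 m/s.
Total Δv = 3424 + 3425 = 6849 m/s.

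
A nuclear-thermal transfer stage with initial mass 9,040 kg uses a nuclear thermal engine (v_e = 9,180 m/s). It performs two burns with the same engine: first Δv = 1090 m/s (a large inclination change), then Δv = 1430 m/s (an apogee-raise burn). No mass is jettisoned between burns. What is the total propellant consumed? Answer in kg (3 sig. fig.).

total propellant consumed ≈ 2170 kg

After the first burn: m = 9040 × exp(−1090/9180.0) = 9040 × 0.88804 = 8,027.88 kg.
After the second burn: m = 8,027.88 × exp(−1430/9180.0) = 8,027.88 × 0.85575 = 6,869.86 kg.
Total propellant = m₀ − m_final = 9040 − 6,869.86 = 2,170.14 kg.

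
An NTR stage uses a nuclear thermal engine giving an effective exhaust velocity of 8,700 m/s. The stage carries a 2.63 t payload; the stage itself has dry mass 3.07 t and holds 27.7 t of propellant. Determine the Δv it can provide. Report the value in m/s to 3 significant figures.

Δv ≈ 15400 m/s

m₀ = payload + dry + propellant = 2.63 + 3.07 + 27.7 = 33.4 t.
m_f = payload + dry = 2.63 + 3.07 = 5.7 t.
Using Δv = v_e ln(m₀/m_f): Δv = v_e · ln(m₀/m_f) = 8700.0 × ln(5.86) = 8700.0 × 1.7681 ≈ 15382.4 m/s.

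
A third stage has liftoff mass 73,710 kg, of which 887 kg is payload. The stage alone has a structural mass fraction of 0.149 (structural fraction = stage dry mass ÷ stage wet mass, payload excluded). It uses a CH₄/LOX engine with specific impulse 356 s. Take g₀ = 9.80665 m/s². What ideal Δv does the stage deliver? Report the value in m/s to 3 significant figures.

Stage wet mass = m₀ − payload = 73,710 − 887 = 72,823 kg.
Stage dry mass = ε × stage wet mass = 0.149 × 72,823 = 10,850.6 kg.
Burnout mass m_f = stage dry + payload = 10,850.6 + 887 = 11,737.6 kg.
v_e = Isp · g₀ = 356 × 9.80665 = 3491.2 m/s.
By the Tsiolkovsky rocket equation, Δv = v_e · ln(73,710/11,737.6) = 3491.2 × ln(6.28) = 3491.2 × 1.8373 ≈ 6414 m/s.

Δv ≈ 6410 m/s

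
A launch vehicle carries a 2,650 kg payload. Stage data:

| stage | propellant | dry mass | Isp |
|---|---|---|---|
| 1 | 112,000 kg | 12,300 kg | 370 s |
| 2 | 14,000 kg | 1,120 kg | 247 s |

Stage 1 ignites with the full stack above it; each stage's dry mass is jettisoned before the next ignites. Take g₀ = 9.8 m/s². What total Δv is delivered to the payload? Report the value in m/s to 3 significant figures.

Ignition mass of stage 1 = 112,000+12,300 + 14,000+1,120 + 2,650 = 142,070 kg.
Stage 1: m₀ = 142,070 kg, m_f = 142,070 − 112,000 = 30,070 kg; Δv = 370×9.8×ln(4.725) = 3626.0×1.5528 ≈ 5630 m/s.
Stage 2: m₀ = 17,770 kg, m_f = 17,770 − 14,000 = 3,770 kg; Δv = 247×9.8×ln(4.714) = 2420.6×1.5504 ≈ 3753 m/s.
Total Δv = 5630 + 3753 = 9383 m/s.

Δv ≈ 9380 m/s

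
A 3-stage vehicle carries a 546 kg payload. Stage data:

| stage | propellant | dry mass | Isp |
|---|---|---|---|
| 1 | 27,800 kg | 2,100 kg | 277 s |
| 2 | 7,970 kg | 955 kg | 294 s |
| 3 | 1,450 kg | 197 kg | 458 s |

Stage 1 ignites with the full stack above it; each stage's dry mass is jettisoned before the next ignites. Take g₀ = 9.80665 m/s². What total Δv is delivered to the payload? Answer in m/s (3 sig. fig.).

Ignition mass of stage 1 = 27,800+2,100 + 7,970+955 + 1,450+197 + 546 = 41,018 kg.
Stage 1: m₀ = 41,018 kg, m_f = 41,018 − 27,800 = 13,218 kg; Δv = 277×9.80665×ln(3.103) = 2716.4×1.1324 ≈ 3076 m/s.
Stage 2: m₀ = 11,118 kg, m_f = 11,118 − 7,970 = 3,148 kg; Δv = 294×9.80665×ln(3.532) = 2883.2×1.2618 ≈ 3638 m/s.
Stage 3: m₀ = 2,193 kg, m_f = 2,193 − 1,450 = 743 kg; Δv = 458×9.80665×ln(2.952) = 4491.4×1.0823 ≈ 4861 m/s.
Total Δv = 3076 + 3638 + 4861 = 11575 m/s.

Δv ≈ 11600 m/s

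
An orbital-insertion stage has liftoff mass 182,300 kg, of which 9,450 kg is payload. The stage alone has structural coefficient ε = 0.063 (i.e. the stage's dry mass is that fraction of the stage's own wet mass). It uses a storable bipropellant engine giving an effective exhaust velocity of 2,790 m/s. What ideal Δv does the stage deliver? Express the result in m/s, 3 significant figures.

Δv ≈ 6120 m/s

Stage wet mass = m₀ − payload = 182,300 − 9,450 = 172,850 kg.
Stage dry mass = ε × stage wet mass = 0.063 × 172,850 = 10,889.6 kg.
Burnout mass m_f = stage dry + payload = 10,889.6 + 9,450 = 20,339.6 kg.
Rocket equation: Δv = v_e · ln(182,300/20,339.6) = 2790.0 × ln(8.963) = 2790.0 × 2.1931 ≈ 6119 m/s.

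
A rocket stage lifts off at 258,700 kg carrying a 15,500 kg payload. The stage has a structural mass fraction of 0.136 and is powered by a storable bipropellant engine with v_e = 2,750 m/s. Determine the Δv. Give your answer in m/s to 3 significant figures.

Δv ≈ 4600 m/s

Stage wet mass = m₀ − payload = 258,700 − 15,500 = 243,200 kg.
Stage dry mass = ε × stage wet mass = 0.136 × 243,200 = 33,075.2 kg.
Burnout mass m_f = stage dry + payload = 33,075.2 + 15,500 = 48,575.2 kg.
Δv = v_e · ln(258,700/48,575.2) = 2750.0 × ln(5.326) = 2750.0 × 1.6726 ≈ 4600 m/s.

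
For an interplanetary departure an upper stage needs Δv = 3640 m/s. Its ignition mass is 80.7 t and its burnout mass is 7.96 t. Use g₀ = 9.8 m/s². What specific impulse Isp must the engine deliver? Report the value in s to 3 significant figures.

ln(m₀/m_f) = ln(80700/7960) = ln(10.14) = 2.3163.
From the ideal rocket equation, v_e = Δv / ln(m₀/m_f) = 3640 / 2.3163 = 1571.5 m/s.
Isp = v_e / g₀ = 1571.5 / 9.8 = 160.4 s.

Isp ≈ 160 s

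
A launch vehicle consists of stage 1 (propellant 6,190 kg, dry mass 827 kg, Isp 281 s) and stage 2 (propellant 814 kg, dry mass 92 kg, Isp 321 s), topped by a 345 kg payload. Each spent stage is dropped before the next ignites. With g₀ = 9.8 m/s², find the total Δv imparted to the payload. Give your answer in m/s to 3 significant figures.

Ignition mass of stage 1 = 6,190+827 + 814+92 + 345 = 8,268 kg.
Stage 1: m₀ = 8,268 kg, m_f = 8,268 − 6,190 = 2,078 kg; Δv = 281×9.8×ln(3.979) = 2753.8×1.3810 ≈ 3803 m/s.
Stage 2: m₀ = 1,251 kg, m_f = 1,251 − 814 = 437 kg; Δv = 321×9.8×ln(2.863) = 3145.8×1.0518 ≈ 3309 m/s.
Total Δv = 3803 + 3309 = 7112 m/s.

Δv ≈ 7110 m/s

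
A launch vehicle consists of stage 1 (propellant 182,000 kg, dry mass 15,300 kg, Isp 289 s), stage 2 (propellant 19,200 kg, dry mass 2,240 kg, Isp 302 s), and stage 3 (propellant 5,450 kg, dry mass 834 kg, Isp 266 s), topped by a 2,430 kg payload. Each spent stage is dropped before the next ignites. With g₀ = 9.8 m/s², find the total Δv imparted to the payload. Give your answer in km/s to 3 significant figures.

Δv ≈ 10.1 km/s

Ignition mass of stage 1 = 182,000+15,300 + 19,200+2,240 + 5,450+834 + 2,430 = 227,454 kg.
Stage 1: m₀ = 227,454 kg, m_f = 227,454 − 182,000 = 45,454 kg; Δv = 289×9.8×ln(5.004) = 2832.2×1.6102 ≈ 4561 m/s.
Stage 2: m₀ = 30,154 kg, m_f = 30,154 − 19,200 = 10,954 kg; Δv = 302×9.8×ln(2.753) = 2959.6×1.0126 ≈ 2997 m/s.
Stage 3: m₀ = 8,714 kg, m_f = 8,714 − 5,450 = 3,264 kg; Δv = 266×9.8×ln(2.67) = 2606.8×0.9820 ≈ 2560 m/s.
Total Δv = 4561 + 2997 + 2560 = 10118 m/s.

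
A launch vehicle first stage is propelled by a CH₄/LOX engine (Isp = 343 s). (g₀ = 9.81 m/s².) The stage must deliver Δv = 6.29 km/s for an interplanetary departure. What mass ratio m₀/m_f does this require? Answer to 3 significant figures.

mass ratio ≈ 6.48

v_e = Isp · g₀ = 343 × 9.81 = 3364.8 m/s.
m₀/m_f = exp(Δv / v_e) = exp(6290 / 3364.8) = exp(1.8693) = 6.4840.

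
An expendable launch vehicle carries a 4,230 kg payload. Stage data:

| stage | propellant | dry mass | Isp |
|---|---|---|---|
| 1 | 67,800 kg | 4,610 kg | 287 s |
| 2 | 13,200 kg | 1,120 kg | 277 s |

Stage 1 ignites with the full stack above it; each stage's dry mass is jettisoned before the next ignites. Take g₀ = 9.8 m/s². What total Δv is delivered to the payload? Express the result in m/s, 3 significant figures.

Ignition mass of stage 1 = 67,800+4,610 + 13,200+1,120 + 4,230 = 90,960 kg.
Stage 1: m₀ = 90,960 kg, m_f = 90,960 − 67,800 = 23,160 kg; Δv = 287×9.8×ln(3.927) = 2812.6×1.3680 ≈ 3848 m/s.
Stage 2: m₀ = 18,550 kg, m_f = 18,550 − 13,200 = 5,350 kg; Δv = 277×9.8×ln(3.467) = 2714.6×1.2434 ≈ 3375 m/s.
Total Δv = 3848 + 3375 = 7223 m/s.

Δv ≈ 7220 m/s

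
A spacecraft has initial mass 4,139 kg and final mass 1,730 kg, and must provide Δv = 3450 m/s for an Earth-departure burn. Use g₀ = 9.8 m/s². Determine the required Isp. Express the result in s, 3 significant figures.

ln(m₀/m_f) = ln(4139/1730) = ln(2.392) = 0.8723.
v_e = Δv / ln(m₀/m_f) = 3450 / 0.8723 = 3954.9 m/s.
Isp = v_e / g₀ = 3954.9 / 9.8 = 403.6 s.

Isp ≈ 404 s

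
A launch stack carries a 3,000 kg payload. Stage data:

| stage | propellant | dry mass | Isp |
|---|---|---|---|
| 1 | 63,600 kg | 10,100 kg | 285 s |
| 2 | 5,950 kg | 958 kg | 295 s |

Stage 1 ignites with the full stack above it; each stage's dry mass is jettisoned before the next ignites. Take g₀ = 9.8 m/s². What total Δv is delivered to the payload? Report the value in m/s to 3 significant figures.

Δv ≈ 6650 m/s

Ignition mass of stage 1 = 63,600+10,100 + 5,950+958 + 3,000 = 83,608 kg.
Stage 1: m₀ = 83,608 kg, m_f = 83,608 − 63,600 = 20,008 kg; Δv = 285×9.8×ln(4.179) = 2793.0×1.4300 ≈ 3994 m/s.
Stage 2: m₀ = 9,908 kg, m_f = 9,908 − 5,950 = 3,958 kg; Δv = 295×9.8×ln(2.503) = 2891.0×0.9176 ≈ 2653 m/s.
Total Δv = 3994 + 2653 = 6647 m/s.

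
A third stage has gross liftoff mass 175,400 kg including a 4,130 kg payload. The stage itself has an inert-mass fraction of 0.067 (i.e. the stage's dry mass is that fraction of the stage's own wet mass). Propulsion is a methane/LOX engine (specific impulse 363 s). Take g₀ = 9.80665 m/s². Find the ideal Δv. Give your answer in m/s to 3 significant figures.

Stage wet mass = m₀ − payload = 175,400 − 4,130 = 171,270 kg.
Stage dry mass = ε × stage wet mass = 0.067 × 171,270 = 11,475.1 kg.
Burnout mass m_f = stage dry + payload = 11,475.1 + 4,130 = 15,605.1 kg.
v_e = Isp · g₀ = 363 × 9.80665 = 3559.8 m/s.
Δv = v_e · ln(175,400/15,605.1) = 3559.8 × ln(11.24) = 3559.8 × 2.4195 ≈ 8613 m/s.

Δv ≈ 8610 m/s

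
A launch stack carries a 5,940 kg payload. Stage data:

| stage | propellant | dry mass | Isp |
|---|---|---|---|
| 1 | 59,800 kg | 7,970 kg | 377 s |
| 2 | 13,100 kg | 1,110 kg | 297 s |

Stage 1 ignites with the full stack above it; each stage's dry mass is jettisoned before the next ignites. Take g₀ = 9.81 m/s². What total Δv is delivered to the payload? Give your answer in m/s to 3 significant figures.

Δv ≈ 7280 m/s

Ignition mass of stage 1 = 59,800+7,970 + 13,100+1,110 + 5,940 = 87,920 kg.
Stage 1: m₀ = 87,920 kg, m_f = 87,920 − 59,800 = 28,120 kg; Δv = 377×9.81×ln(3.127) = 3698.4×1.1399 ≈ 4216 m/s.
Stage 2: m₀ = 20,150 kg, m_f = 20,150 − 13,100 = 7,050 kg; Δv = 297×9.81×ln(2.858) = 2913.6×1.0502 ≈ 3060 m/s.
Total Δv = 4216 + 3060 = 7276 m/s.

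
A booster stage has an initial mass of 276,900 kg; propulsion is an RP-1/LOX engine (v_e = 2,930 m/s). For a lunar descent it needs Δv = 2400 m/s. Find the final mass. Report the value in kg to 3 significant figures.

Rocket equation: m₀/m_f = exp(Δv / v_e) = exp(2400 / 2930.0) = exp(0.8191) = 2.2685.
m_f = m₀ / 2.2685 = 276,900 / 2.2685 = 122,063 kg.

final mass ≈ 122000 kg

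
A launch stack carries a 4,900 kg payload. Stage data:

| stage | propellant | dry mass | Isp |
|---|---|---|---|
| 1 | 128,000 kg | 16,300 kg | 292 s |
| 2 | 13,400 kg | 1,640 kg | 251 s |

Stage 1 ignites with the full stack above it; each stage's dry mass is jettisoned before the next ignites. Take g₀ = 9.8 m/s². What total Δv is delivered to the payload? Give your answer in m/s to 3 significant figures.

Δv ≈ 7070 m/s

Ignition mass of stage 1 = 128,000+16,300 + 13,400+1,640 + 4,900 = 164,240 kg.
Stage 1: m₀ = 164,240 kg, m_f = 164,240 − 128,000 = 36,240 kg; Δv = 292×9.8×ln(4.532) = 2861.6×1.5112 ≈ 4324 m/s.
Stage 2: m₀ = 19,940 kg, m_f = 19,940 − 13,400 = 6,540 kg; Δv = 251×9.8×ln(3.049) = 2459.8×1.1148 ≈ 2742 m/s.
Total Δv = 4324 + 2742 = 7066 m/s.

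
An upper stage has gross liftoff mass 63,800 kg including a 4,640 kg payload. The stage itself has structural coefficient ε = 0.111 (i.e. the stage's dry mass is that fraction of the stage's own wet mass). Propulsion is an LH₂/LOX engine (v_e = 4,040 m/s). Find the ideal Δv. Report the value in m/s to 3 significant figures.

Stage wet mass = m₀ − payload = 63,800 − 4,640 = 59,160 kg.
Stage dry mass = ε × stage wet mass = 0.111 × 59,160 = 6,566.76 kg.
Burnout mass m_f = stage dry + payload = 6,566.76 + 4,640 = 11,206.76 kg.
By the Tsiolkovsky rocket equation, Δv = v_e · ln(63,800/11,206.76) = 4040.0 × ln(5.693) = 4040.0 × 1.7392 ≈ 7027 m/s.

Δv ≈ 7030 m/s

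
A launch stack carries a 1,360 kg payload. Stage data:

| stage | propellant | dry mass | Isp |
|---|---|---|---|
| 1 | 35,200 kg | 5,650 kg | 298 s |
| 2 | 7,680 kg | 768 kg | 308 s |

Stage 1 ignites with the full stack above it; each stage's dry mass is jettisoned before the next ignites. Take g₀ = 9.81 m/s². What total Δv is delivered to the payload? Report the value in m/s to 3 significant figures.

Δv ≈ 8090 m/s

Ignition mass of stage 1 = 35,200+5,650 + 7,680+768 + 1,360 = 50,658 kg.
Stage 1: m₀ = 50,658 kg, m_f = 50,658 − 35,200 = 15,458 kg; Δv = 298×9.81×ln(3.277) = 2923.4×1.1870 ≈ 3470 m/s.
Stage 2: m₀ = 9,808 kg, m_f = 9,808 − 7,680 = 2,128 kg; Δv = 308×9.81×ln(4.609) = 3021.5×1.5280 ≈ 4617 m/s.
Total Δv = 3470 + 4617 = 8087 m/s.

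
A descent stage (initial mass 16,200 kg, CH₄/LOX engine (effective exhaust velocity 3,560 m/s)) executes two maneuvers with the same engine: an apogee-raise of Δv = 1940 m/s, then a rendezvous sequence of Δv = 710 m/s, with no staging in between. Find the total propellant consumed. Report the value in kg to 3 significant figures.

total propellant consumed ≈ 8500 kg

After the first burn: m = 16200 × exp(−1940/3560.0) = 16200 × 0.57987 = 9,393.89 kg.
After the second burn: m = 9,393.89 × exp(−710/3560.0) = 9,393.89 × 0.81919 = 7,695.38 kg.
Total propellant = m₀ − m_final = 16200 − 7,695.38 = 8,504.62 kg.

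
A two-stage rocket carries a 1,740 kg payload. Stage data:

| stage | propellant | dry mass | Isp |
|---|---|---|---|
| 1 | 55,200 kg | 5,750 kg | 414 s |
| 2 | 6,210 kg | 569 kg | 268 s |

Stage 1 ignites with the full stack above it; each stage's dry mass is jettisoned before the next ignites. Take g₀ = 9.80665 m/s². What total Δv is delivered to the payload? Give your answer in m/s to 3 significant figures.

Ignition mass of stage 1 = 55,200+5,750 + 6,210+569 + 1,740 = 69,469 kg.
Stage 1: m₀ = 69,469 kg, m_f = 69,469 − 55,200 = 14,269 kg; Δv = 414×9.80665×ln(4.869) = 4060.0×1.5828 ≈ 6426 m/s.
Stage 2: m₀ = 8,519 kg, m_f = 8,519 − 6,210 = 2,309 kg; Δv = 268×9.80665×ln(3.689) = 2628.2×1.3055 ≈ 3431 m/s.
Total Δv = 6426 + 3431 = 9857 m/s.

Δv ≈ 9860 m/s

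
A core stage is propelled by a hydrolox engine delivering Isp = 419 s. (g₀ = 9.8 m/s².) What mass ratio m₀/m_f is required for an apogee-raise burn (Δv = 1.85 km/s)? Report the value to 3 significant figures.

v_e = Isp · g₀ = 419 × 9.8 = 4106.2 m/s.
m₀/m_f = exp(Δv / v_e) = exp(1850 / 4106.2) = exp(0.4505) = 1.5692.

mass ratio ≈ 1.57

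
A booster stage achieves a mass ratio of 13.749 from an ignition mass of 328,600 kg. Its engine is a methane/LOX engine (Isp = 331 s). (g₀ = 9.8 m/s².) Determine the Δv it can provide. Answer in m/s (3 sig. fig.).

v_e = Isp · g₀ = 331 × 9.8 = 3243.8 m/s.
From the ideal rocket equation, Δv = v_e · ln(13.749) = 3243.8 × 2.6210 ≈ 8501.9 m/s.

Δv ≈ 8500 m/s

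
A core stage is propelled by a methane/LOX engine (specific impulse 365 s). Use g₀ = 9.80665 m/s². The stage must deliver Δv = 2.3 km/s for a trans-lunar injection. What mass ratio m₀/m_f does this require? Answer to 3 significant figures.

v_e = Isp · g₀ = 365 × 9.80665 = 3579.4 m/s.
Rocket equation: m₀/m_f = exp(Δv / v_e) = exp(2300 / 3579.4) = exp(0.6426) = 1.9013.

mass ratio ≈ 1.90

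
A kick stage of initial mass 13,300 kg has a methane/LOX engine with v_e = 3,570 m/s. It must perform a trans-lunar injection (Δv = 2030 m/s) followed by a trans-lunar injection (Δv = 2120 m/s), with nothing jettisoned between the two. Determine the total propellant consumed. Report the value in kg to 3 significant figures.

After the first burn: m = 13300 × exp(−2030/3570.0) = 13300 × 0.56630 = 7,531.79 kg.
After the second burn: m = 7,531.79 × exp(−2120/3570.0) = 7,531.79 × 0.55220 = 4,159.05 kg.
Total propellant = m₀ − m_final = 13300 − 4,159.05 = 9,140.95 kg.

total propellant consumed ≈ 9140 kg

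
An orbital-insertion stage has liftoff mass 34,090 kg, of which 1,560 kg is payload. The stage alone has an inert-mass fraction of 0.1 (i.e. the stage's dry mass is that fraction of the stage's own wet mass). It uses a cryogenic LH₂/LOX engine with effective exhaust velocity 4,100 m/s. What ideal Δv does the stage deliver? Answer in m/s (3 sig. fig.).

Stage wet mass = m₀ − payload = 34,090 − 1,560 = 32,530 kg.
Stage dry mass = ε × stage wet mass = 0.1 × 32,530 = 3,253 kg.
Burnout mass m_f = stage dry + payload = 3,253 + 1,560 = 4,813 kg.
Rocket equation: Δv = v_e · ln(34,090/4,813) = 4100.0 × ln(7.083) = 4100.0 × 1.9577 ≈ 8027 m/s.

Δv ≈ 8030 m/s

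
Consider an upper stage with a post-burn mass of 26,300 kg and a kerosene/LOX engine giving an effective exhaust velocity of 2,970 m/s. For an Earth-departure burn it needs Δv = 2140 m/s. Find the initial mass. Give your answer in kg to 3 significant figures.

From the ideal rocket equation, m₀/m_f = exp(Δv / v_e) = exp(2140 / 2970.0) = exp(0.7205) = 2.0555.
m₀ = m_f × 2.0555 = 26,300 × 2.0555 = 54,059.7 kg.

initial mass ≈ 54100 kg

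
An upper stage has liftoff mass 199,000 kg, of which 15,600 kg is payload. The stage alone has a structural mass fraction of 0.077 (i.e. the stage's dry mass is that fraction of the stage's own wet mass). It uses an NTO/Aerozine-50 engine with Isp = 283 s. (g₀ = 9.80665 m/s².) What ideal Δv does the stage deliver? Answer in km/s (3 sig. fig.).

Δv ≈ 5.28 km/s

Stage wet mass = m₀ − payload = 199,000 − 15,600 = 183,400 kg.
Stage dry mass = ε × stage wet mass = 0.077 × 183,400 = 14,121.8 kg.
Burnout mass m_f = stage dry + payload = 14,121.8 + 15,600 = 29,721.8 kg.
v_e = Isp · g₀ = 283 × 9.80665 = 2775.3 m/s.
Using Δv = v_e ln(m₀/m_f): Δv = v_e · ln(199,000/29,721.8) = 2775.3 × ln(6.695) = 2775.3 × 1.9014 ≈ 5277 m/s.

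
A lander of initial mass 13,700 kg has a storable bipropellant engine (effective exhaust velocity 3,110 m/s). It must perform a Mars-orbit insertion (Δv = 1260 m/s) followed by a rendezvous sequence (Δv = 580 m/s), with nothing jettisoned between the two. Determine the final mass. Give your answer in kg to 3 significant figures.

final mass ≈ 7580 kg

After the first burn: m = 13700 × exp(−1260/3110.0) = 13700 × 0.66688 = 9,136.26 kg.
After the second burn: m = 9,136.26 × exp(−580/3110.0) = 9,136.26 × 0.82986 = 7,581.82 kg.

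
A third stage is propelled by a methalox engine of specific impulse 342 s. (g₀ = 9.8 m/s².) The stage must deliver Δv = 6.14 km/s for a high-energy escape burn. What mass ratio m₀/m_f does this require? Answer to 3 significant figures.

mass ratio ≈ 6.25

v_e = Isp · g₀ = 342 × 9.8 = 3351.6 m/s.
m₀/m_f = exp(Δv / v_e) = exp(6140 / 3351.6) = exp(1.8320) = 6.2461.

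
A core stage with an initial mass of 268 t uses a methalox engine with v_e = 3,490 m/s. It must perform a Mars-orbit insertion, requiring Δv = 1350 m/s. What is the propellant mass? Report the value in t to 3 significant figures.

From the ideal rocket equation, m₀/m_f = exp(Δv / v_e) = exp(1350 / 3490.0) = exp(0.3868) = 1.4723.
m_f = 268 / 1.4723 = 182.028 t, so propellant = m₀ − m_f = 268 − 182.028 = 85.972 t.

propellant mass ≈ 86.0 t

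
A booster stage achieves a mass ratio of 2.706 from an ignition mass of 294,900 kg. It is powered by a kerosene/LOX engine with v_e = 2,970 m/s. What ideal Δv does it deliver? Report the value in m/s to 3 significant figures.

Δv ≈ 2960 m/s

Δv = v_e · ln(2.706) = 2970.0 × 0.9955 ≈ 2956.6 m/s.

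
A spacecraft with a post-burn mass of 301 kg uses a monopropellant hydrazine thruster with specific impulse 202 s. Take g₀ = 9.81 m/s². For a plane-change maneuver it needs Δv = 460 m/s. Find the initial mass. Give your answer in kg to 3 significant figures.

v_e = Isp · g₀ = 202 × 9.81 = 1981.6 m/s.
m₀/m_f = exp(Δv / v_e) = exp(460 / 1981.6) = exp(0.2321) = 1.2613.
m₀ = m_f × 1.2613 = 301 × 1.2613 = 379.651 kg.

initial mass ≈ 380 kg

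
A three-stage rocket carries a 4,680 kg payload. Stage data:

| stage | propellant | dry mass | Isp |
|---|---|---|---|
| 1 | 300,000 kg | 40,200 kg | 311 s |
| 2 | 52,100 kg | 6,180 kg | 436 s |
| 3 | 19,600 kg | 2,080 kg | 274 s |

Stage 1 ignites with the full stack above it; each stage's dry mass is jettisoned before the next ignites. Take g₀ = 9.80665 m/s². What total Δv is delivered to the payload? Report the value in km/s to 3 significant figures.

Ignition mass of stage 1 = 300,000+40,200 + 52,100+6,180 + 19,600+2,080 + 4,680 = 424,840 kg.
Stage 1: m₀ = 424,840 kg, m_f = 424,840 − 300,000 = 124,840 kg; Δv = 311×9.80665×ln(3.403) = 3049.9×1.2247 ≈ 3735 m/s.
Stage 2: m₀ = 84,640 kg, m_f = 84,640 − 52,100 = 32,540 kg; Δv = 436×9.80665×ln(2.601) = 4275.7×0.9559 ≈ 4087 m/s.
Stage 3: m₀ = 26,360 kg, m_f = 26,360 − 19,600 = 6,760 kg; Δv = 274×9.80665×ln(3.899) = 2687.0×1.3608 ≈ 3657 m/s.
Total Δv = 3735 + 4087 + 3657 = 11479 m/s.

Δv ≈ 11.5 km/s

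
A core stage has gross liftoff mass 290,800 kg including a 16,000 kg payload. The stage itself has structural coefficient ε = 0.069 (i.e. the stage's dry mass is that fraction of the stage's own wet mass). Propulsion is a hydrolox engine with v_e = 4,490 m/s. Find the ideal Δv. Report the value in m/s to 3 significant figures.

Stage wet mass = m₀ − payload = 290,800 − 16,000 = 274,800 kg.
Stage dry mass = ε × stage wet mass = 0.069 × 274,800 = 18,961.2 kg.
Burnout mass m_f = stage dry + payload = 18,961.2 + 16,000 = 34,961.2 kg.
From the ideal rocket equation, Δv = v_e · ln(290,800/34,961.2) = 4490.0 × ln(8.318) = 4490.0 × 2.1184 ≈ 9512 m/s.

Δv ≈ 9510 m/s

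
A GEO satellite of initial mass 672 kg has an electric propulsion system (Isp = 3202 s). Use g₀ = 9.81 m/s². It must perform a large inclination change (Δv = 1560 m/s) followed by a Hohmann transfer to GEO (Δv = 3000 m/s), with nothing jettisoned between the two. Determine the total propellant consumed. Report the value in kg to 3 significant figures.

v_e = Isp · g₀ = 3202 × 9.81 = 31411.6 m/s.
After the first burn: m = 672 × exp(−1560/31411.6) = 672 × 0.95155 = 639.442 kg.
After the second burn: m = 639.442 × exp(−3000/31411.6) = 639.442 × 0.90891 = 581.195 kg.
Total propellant = m₀ − m_final = 672 − 581.195 = 90.805 kg.

total propellant consumed ≈ 90.8 kg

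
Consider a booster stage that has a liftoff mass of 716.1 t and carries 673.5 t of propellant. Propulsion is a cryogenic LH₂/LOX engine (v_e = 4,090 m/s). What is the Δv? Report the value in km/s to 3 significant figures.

m_f = m₀ − m_prop = 716.1 − 673.5 = 42.6 t.
Δv = v_e · ln(m₀/m_f) = 4090.0 × ln(16.81) = 4090.0 × 2.8220 ≈ 11541.8 m/s.

Δv ≈ 11.5 km/s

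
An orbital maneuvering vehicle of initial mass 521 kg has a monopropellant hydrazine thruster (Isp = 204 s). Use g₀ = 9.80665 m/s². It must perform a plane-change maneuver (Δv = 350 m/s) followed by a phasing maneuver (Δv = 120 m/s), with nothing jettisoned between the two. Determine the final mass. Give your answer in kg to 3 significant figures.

v_e = Isp · g₀ = 204 × 9.80665 = 2000.6 m/s.
After the first burn: m = 521 × exp(−350/2000.6) = 521 × 0.83950 = 437.38 kg.
After the second burn: m = 437.38 × exp(−120/2000.6) = 437.38 × 0.94178 = 411.916 kg.

final mass ≈ 412 kg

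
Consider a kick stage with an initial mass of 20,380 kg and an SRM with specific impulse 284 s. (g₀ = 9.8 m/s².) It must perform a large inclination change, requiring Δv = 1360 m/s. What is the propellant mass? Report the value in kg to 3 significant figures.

v_e = Isp · g₀ = 284 × 9.8 = 2783.2 m/s.
Using Δv = v_e ln(m₀/m_f): m₀/m_f = exp(Δv / v_e) = exp(1360 / 2783.2) = exp(0.4886) = 1.6301.
m_f = 20,380 / 1.6301 = 12,502.3 kg, so propellant = m₀ − m_f = 20,380 − 12,502.3 = 7,877.7 kg.

propellant mass ≈ 7880 kg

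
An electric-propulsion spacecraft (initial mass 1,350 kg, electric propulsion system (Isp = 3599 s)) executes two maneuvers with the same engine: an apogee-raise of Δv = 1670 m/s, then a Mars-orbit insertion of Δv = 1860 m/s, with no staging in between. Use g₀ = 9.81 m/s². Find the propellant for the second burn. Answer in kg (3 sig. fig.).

v_e = Isp · g₀ = 3599 × 9.81 = 35306.2 m/s.
After the first burn: m = 1350 × exp(−1670/35306.2) = 1350 × 0.95380 = 1,287.63 kg.
After the second burn: m = 1,287.63 × exp(−1860/35306.2) = 1,287.63 × 0.94868 = 1,221.55 kg.
Second-burn propellant = 1,287.63 − 1,221.55 = 66.08 kg.

propellant for the second burn ≈ 66.1 kg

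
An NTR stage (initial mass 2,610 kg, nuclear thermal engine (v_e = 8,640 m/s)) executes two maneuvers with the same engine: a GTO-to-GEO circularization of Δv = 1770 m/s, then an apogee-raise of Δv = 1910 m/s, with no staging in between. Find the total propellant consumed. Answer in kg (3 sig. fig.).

total propellant consumed ≈ 905 kg

After the first burn: m = 2610 × exp(−1770/8640.0) = 2610 × 0.81476 = 2,126.52 kg.
After the second burn: m = 2,126.52 × exp(−1910/8640.0) = 2,126.52 × 0.80166 = 1,704.75 kg.
Total propellant = m₀ − m_final = 2610 − 1,704.75 = 905.25 kg.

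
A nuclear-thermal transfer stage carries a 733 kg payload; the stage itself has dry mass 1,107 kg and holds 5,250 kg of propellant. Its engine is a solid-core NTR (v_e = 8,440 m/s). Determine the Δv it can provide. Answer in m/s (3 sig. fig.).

m₀ = payload + dry + propellant = 733 + 1,107 + 5,250 = 7,090 kg.
m_f = payload + dry = 733 + 1,107 = 1,840 kg.
By the Tsiolkovsky rocket equation, Δv = v_e · ln(m₀/m_f) = 8440.0 × ln(3.853) = 8440.0 × 1.3489 ≈ 11384.9 m/s.

Δv ≈ 11400 m/s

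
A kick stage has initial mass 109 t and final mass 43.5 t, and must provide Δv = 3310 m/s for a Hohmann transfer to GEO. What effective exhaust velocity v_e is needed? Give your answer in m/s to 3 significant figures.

v_e ≈ 3600 m/s

ln(m₀/m_f) = ln(109000/43500) = ln(2.506) = 0.9186.
v_e = Δv / ln(m₀/m_f) = 3310 / 0.9186 = 3603.4 m/s.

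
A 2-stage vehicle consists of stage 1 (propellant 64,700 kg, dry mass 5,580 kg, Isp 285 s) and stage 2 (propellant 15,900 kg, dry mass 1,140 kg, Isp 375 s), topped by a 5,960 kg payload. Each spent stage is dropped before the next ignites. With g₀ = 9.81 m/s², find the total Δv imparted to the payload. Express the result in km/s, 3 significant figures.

Δv ≈ 7.63 km/s

Ignition mass of stage 1 = 64,700+5,580 + 15,900+1,140 + 5,960 = 93,280 kg.
Stage 1: m₀ = 93,280 kg, m_f = 93,280 − 64,700 = 28,580 kg; Δv = 285×9.81×ln(3.264) = 2795.9×1.1829 ≈ 3307 m/s.
Stage 2: m₀ = 23,000 kg, m_f = 23,000 − 15,900 = 7,100 kg; Δv = 375×9.81×ln(3.239) = 3678.8×1.1754 ≈ 4324 m/s.
Total Δv = 3307 + 4324 = 7631 m/s.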